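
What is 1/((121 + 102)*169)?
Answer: 1/37687 ≈ 2.6534e-5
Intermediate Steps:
1/((121 + 102)*169) = 1/(223*169) = 1/37687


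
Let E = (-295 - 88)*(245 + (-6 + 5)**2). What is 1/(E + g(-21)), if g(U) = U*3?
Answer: -1/94281 ≈ -1.0607e-5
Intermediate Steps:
g(U) = 3*U
E = -94218 (E = -383*(245 + (-1)**2) = -383*(245 + 1) = -383*246 = -94218)
1/(E + g(-21)) = 1/(-94218 + 3*(-21)) = 1/(-94218 - 63) = 1/(-94281) = -1/94281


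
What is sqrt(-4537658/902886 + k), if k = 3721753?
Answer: 5*sqrt(30339805939623690)/451443 ≈ 1929.2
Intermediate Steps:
sqrt(-4537658/902886 + k) = sqrt(-4537658/902886 + 3721753) = sqrt(-4537658*1/902886 + 3721753) = sqrt(-2268829/451443 + 3721753) = sqrt(1680157070750/451443) = 5*sqrt(30339805939623690)/451443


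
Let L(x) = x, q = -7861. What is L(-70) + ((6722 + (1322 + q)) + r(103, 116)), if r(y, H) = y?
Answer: 216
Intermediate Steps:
L(-70) + ((6722 + (1322 + q)) + r(103, 116)) = -70 + ((6722 + (1322 - 7861)) + 103) = -70 + ((6722 - 6539) + 103) = -70 + (183 + 103) = -70 + 286 = 216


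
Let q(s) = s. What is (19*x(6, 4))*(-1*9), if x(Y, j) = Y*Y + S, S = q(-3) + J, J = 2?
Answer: -5985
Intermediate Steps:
S = -1 (S = -3 + 2 = -1)
x(Y, j) = -1 + Y**2 (x(Y, j) = Y*Y - 1 = Y**2 - 1 = -1 + Y**2)
(19*x(6, 4))*(-1*9) = (19*(-1 + 6**2))*(-1*9) = (19*(-1 + 36))*(-9) = (19*35)*(-9) = 665*(-9) = -5985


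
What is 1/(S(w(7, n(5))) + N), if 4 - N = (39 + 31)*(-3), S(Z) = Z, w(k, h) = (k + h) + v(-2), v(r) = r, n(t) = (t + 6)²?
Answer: 1/340 ≈ 0.0029412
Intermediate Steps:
n(t) = (6 + t)²
w(k, h) = -2 + h + k (w(k, h) = (k + h) - 2 = (h + k) - 2 = -2 + h + k)
N = 214 (N = 4 - (39 + 31)*(-3) = 4 - 70*(-3) = 4 - 1*(-210) = 4 + 210 = 214)
1/(S(w(7, n(5))) + N) = 1/((-2 + (6 + 5)² + 7) + 214) = 1/((-2 + 11² + 7) + 214) = 1/((-2 + 121 + 7) + 214) = 1/(126 + 214) = 1/340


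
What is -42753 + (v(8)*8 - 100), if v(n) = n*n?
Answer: -42341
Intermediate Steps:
v(n) = n²
-42753 + (v(8)*8 - 100) = -42753 + (8²*8 - 100) = -42753 + (64*8 - 100) = -42753 + (512 - 100) = -42753 + 412 = -42341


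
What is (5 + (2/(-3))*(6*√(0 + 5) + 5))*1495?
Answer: 7475/3 - 5980*√5 ≈ -10880.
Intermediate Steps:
(5 + (2/(-3))*(6*√(0 + 5) + 5))*1495 = (5 + (2*(-⅓))*(6*√5 + 5))*1495 = (5 - 2*(5 + 6*√5)/3)*1495 = (5 + (-10/3 - 4*√5))*1495 = (5/3 - 4*√5)*1495 = 7475/3 - 5980*√5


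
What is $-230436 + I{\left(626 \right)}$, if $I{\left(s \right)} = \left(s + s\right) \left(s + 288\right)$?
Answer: $913892$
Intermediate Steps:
$I{\left(s \right)} = 2 s \left(288 + s\right)$
$-230436 + I{\left(626 \right)} = -230436 + 2 \cdot 626 \left(288 + 626\right) = -230436 + 2 \cdot 626 \cdot 914 = -230436 + 1144328 = 913892$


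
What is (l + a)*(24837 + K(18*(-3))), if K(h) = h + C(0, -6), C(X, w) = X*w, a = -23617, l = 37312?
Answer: 339403185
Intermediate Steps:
K(h) = h (K(h) = h + 0*(-6) = h + 0 = h)
(l + a)*(24837 + K(18*(-3))) = (37312 - 23617)*(24837 + 18*(-3)) = 13695*(24837 - 54) = 13695*24783 = 339403185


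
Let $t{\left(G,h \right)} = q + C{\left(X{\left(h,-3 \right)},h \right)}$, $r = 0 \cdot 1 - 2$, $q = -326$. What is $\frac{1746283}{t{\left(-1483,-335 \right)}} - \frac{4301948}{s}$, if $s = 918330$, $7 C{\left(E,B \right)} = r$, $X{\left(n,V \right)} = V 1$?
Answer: $- \frac{802533865783}{149818980} \approx -5356.7$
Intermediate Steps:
$X{\left(n,V \right)} = V$
$r = -2$ ($r = 0 - 2 = -2$)
$C{\left(E,B \right)} = - \frac{2}{7}$ ($C{\left(E,B \right)} = \frac{1}{7} \left(-2\right) = - \frac{2}{7}$)
$t{\left(G,h \right)} = - \frac{2284}{7}$ ($t{\left(G,h \right)} = -326 - \frac{2}{7} = - \frac{2284}{7}$)
$\frac{1746283}{t{\left(-1483,-335 \right)}} - \frac{4301948}{s} = \frac{1746283}{- \frac{2284}{7}} - \frac{4301948}{918330} = 1746283 \left(- \frac{7}{2284}\right) - \frac{307282}{65595} = - \frac{12223981}{2284} - \frac{307282}{65595} = - \frac{802533865783}{149818980}$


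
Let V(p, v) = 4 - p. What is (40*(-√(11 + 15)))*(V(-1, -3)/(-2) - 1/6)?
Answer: 320*√26/3 ≈ 543.90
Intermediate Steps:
(40*(-√(11 + 15)))*(V(-1, -3)/(-2) - 1/6) = (40*(-√(11 + 15)))*((4 - 1*(-1))/(-2) - 1/6) = (40*(-√26))*((4 + 1)*(-½) - 1*⅙) = (-40*√26)*(5*(-½) - ⅙) = (-40*√26)*(-5/2 - ⅙) = -40*√26*(-8/3) = 320*√26/3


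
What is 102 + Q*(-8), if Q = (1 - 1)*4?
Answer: 102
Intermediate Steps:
Q = 0 (Q = 0*4 = 0)
102 + Q*(-8) = 102 + 0*(-8) = 102 + 0 = 102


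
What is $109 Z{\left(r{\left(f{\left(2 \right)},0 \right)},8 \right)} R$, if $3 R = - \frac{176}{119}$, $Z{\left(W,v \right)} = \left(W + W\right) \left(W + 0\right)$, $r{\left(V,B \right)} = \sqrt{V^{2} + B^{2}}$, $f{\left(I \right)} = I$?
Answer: $- \frac{153472}{357} \approx -429.89$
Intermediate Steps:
$r{\left(V,B \right)} = \sqrt{B^{2} + V^{2}}$
$Z{\left(W,v \right)} = 2 W^{2}$ ($Z{\left(W,v \right)} = 2 W W = 2 W^{2}$)
$R = - \frac{176}{357}$ ($R = \frac{\left(-176\right) \frac{1}{119}}{3} = \frac{1}{3} \left(- \frac{176}{119}\right) = - \frac{176}{357} \approx -0.493$)
$109 Z{\left(r{\left(f{\left(2 \right)},0 \right)},8 \right)} R = 109 \cdot 2 \left(\sqrt{0^{2} + 2^{2}}\right)^{2} \left(- \frac{176}{357}\right) = 109 \cdot 2 \left(\sqrt{0 + 4}\right)^{2} \left(- \frac{176}{357}\right) = 109 \cdot 2 \left(\sqrt{4}\right)^{2} \left(- \frac{176}{357}\right) = 109 \cdot 2 \cdot 2^{2} \left(- \frac{176}{357}\right) = 109 \cdot 2 \cdot 4 \left(- \frac{176}{357}\right) = 109 \cdot 8 \left(- \frac{176}{357}\right) = 872 \left(- \frac{176}{357}\right) = - \frac{153472}{357}$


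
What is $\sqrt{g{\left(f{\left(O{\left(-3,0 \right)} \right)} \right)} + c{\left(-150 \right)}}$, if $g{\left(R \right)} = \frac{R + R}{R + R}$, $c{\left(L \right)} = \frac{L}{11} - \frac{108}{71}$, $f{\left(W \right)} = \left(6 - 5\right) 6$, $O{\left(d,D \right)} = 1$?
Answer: $\frac{i \sqrt{8635517}}{781} \approx 3.7626 i$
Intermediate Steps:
$f{\left(W \right)} = 6$ ($f{\left(W \right)} = 1 \cdot 6 = 6$)
$c{\left(L \right)} = - \frac{108}{71} + \frac{L}{11}$ ($c{\left(L \right)} = L \frac{1}{11} - \frac{108}{71} = \frac{L}{11} - \frac{108}{71} = - \frac{108}{71} + \frac{L}{11}$)
$g{\left(R \right)} = 1$ ($g{\left(R \right)} = \frac{2 R}{2 R} = 2 R \frac{1}{2 R} = 1$)
$\sqrt{g{\left(f{\left(O{\left(-3,0 \right)} \right)} \right)} + c{\left(-150 \right)}} = \sqrt{1 + \left(- \frac{108}{71} + \frac{1}{11} \left(-150\right)\right)} = \sqrt{1 - \frac{11838}{781}} = \sqrt{- \frac{11057}{781}} = \frac{i \sqrt{8635517}}{781}$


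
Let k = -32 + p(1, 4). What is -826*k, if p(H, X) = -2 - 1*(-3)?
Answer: 25606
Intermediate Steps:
p(H, X) = 1 (p(H, X) = -2 + 3 = 1)
k = -31 (k = -32 + 1 = -31)
-826*k = -826*(-31) = 25606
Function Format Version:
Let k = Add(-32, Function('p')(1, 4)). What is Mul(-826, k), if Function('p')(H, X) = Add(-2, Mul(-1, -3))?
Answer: 25606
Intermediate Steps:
Function('p')(H, X) = 1 (Function('p')(H, X) = Add(-2, 3) = 1)
k = -31 (k = Add(-32, 1) = -31)
Mul(-826, k) = Mul(-826, -31) = 25606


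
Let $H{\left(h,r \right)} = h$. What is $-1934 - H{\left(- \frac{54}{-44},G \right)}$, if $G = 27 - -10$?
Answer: $- \frac{42575}{22} \approx -1935.2$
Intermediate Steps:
$G = 37$ ($G = 27 + 10 = 37$)
$-1934 - H{\left(- \frac{54}{-44},G \right)} = -1934 - - \frac{54}{-44} = -1934 - \left(-54\right) \left(- \frac{1}{44}\right) = -1934 - \frac{27}{22} = - \frac{42575}{22}$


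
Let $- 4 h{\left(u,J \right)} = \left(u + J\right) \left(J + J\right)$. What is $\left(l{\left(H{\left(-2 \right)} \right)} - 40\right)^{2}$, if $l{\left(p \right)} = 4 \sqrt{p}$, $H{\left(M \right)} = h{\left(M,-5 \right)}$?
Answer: $1320 - 160 i \sqrt{70} \approx 1320.0 - 1338.7 i$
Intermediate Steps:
$h{\left(u,J \right)} = - \frac{J \left(J + u\right)}{2}$ ($h{\left(u,J \right)} = - \frac{\left(u + J\right) \left(J + J\right)}{4} = - \frac{\left(J + u\right) 2 J}{4} = - \frac{2 J \left(J + u\right)}{4} = - \frac{J \left(J + u\right)}{2}$)
$H{\left(M \right)} = - \frac{25}{2} + \frac{5 M}{2}$ ($H{\left(M \right)} = \left(- \frac{1}{2}\right) \left(-5\right) \left(-5 + M\right) = - \frac{25}{2} + \frac{5 M}{2}$)
$\left(l{\left(H{\left(-2 \right)} \right)} - 40\right)^{2} = \left(4 \sqrt{- \frac{25}{2} + \frac{5}{2} \left(-2\right)} - 40\right)^{2} = \left(4 \sqrt{- \frac{25}{2} - 5} - 40\right)^{2} = \left(4 \sqrt{- \frac{35}{2}} - 40\right)^{2} = \left(4 \frac{i \sqrt{70}}{2} - 40\right)^{2} = \left(2 i \sqrt{70} - 40\right)^{2} = \left(-40 + 2 i \sqrt{70}\right)^{2}$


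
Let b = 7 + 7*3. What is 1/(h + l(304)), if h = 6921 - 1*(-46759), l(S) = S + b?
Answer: 1/54012 ≈ 1.8514e-5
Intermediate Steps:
b = 28 (b = 7 + 21 = 28)
l(S) = 28 + S (l(S) = S + 28 = 28 + S)
h = 53680 (h = 6921 + 46759 = 53680)
1/(h + l(304)) = 1/(53680 + (28 + 304)) = 1/(53680 + 332) = 1/54012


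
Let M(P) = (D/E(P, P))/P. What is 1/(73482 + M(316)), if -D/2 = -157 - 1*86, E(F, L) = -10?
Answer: 1580/116101317 ≈ 1.3609e-5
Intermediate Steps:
D = 486 (D = -2*(-157 - 1*86) = -2*(-157 - 86) = -2*(-243) = 486)
M(P) = -243/(5*P) (M(P) = (486/(-10))/P = (486*(-1/10))/P = -243/(5*P))
1/(73482 + M(316)) = 1/(73482 - 243/5/316) = 1/(73482 - 243/5*1/316) = 1/(73482 - 243/1580) = 1/(116101317/1580) = 1580/116101317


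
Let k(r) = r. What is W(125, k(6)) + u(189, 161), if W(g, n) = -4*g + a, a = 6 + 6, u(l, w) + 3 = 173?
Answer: -318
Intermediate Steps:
u(l, w) = 170 (u(l, w) = -3 + 173 = 170)
a = 12
W(g, n) = 12 - 4*g (W(g, n) = -4*g + 12 = 12 - 4*g)
W(125, k(6)) + u(189, 161) = (12 - 4*125) + 170 = (12 - 500) + 170 = -488 + 170 = -318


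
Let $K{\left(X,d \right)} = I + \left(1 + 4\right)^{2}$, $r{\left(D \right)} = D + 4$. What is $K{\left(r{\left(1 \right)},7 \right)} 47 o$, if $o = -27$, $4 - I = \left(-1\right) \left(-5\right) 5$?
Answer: $-5076$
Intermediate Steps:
$I = -21$ ($I = 4 - \left(-1\right) \left(-5\right) 5 = 4 - 5 \cdot 5 = 4 - 25 = -21$)
$r{\left(D \right)} = 4 + D$
$K{\left(X,d \right)} = 4$ ($K{\left(X,d \right)} = -21 + \left(1 + 4\right)^{2} = -21 + 5^{2} = -21 + 25 = 4$)
$K{\left(r{\left(1 \right)},7 \right)} 47 o = 4 \cdot 47 \left(-27\right) = 188 \left(-27\right) = -5076$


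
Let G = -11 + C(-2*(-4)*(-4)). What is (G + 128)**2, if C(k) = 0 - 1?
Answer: 13456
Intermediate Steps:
C(k) = -1
G = -12 (G = -11 - 1 = -12)
(G + 128)**2 = (-12 + 128)**2 = 116**2 = 13456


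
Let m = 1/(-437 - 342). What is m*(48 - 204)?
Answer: 156/779 ≈ 0.20026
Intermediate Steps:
m = -1/779 (m = 1/(-779) = -1/779 ≈ -0.0012837)
m*(48 - 204) = -(48 - 204)/779 = -1/779*(-156) = 156/779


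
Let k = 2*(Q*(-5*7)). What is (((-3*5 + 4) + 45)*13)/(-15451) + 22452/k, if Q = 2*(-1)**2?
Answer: -86741933/540785 ≈ -160.40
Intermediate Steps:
Q = 2 (Q = 2*1 = 2)
k = -140 (k = 2*(2*(-5*7)) = 2*(2*(-35)) = 2*(-70) = -140)
(((-3*5 + 4) + 45)*13)/(-15451) + 22452/k = (((-3*5 + 4) + 45)*13)/(-15451) + 22452/(-140) = (((-15 + 4) + 45)*13)*(-1/15451) + 22452*(-1/140) = ((-11 + 45)*13)*(-1/15451) - 5613/35 = (34*13)*(-1/15451) - 5613/35 = 442*(-1/15451) - 5613/35 = -442/15451 - 5613/35 = -86741933/540785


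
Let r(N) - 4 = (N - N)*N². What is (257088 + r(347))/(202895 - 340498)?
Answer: -257092/137603 ≈ -1.8684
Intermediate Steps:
r(N) = 4 (r(N) = 4 + (N - N)*N² = 4 + 0*N² = 4 + 0 = 4)
(257088 + r(347))/(202895 - 340498) = (257088 + 4)/(202895 - 340498) = 257092/(-137603) = 257092*(-1/137603) = -257092/137603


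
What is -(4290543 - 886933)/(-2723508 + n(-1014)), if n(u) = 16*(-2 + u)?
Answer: 1701805/1369882 ≈ 1.2423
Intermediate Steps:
n(u) = -32 + 16*u
-(4290543 - 886933)/(-2723508 + n(-1014)) = -(4290543 - 886933)/(-2723508 + (-32 + 16*(-1014))) = -3403610/(-2723508 + (-32 - 16224)) = -3403610/(-2723508 - 16256) = -3403610/(-2739764) = -3403610*(-1)/2739764 = -1*(-1701805/1369882) = 1701805/1369882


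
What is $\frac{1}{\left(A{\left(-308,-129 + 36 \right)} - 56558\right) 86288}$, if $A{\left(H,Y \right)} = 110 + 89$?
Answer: $- \frac{1}{4863105392} \approx -2.0563 \cdot 10^{-10}$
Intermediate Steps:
$A{\left(H,Y \right)} = 199$
$\frac{1}{\left(A{\left(-308,-129 + 36 \right)} - 56558\right) 86288} = \frac{1}{\left(199 - 56558\right) 86288} = \frac{1}{-56359} \cdot \frac{1}{86288} = \left(- \frac{1}{56359}\right) \frac{1}{86288} = - \frac{1}{4863105392}$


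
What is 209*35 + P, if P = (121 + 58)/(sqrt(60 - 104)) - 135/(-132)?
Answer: 321905/44 - 179*I*sqrt(11)/22 ≈ 7316.0 - 26.985*I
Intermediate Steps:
P = 45/44 - 179*I*sqrt(11)/22 (P = 179/(sqrt(-44)) - 135*(-1/132) = 179/((2*I*sqrt(11))) + 45/44 = 179*(-I*sqrt(11)/22) + 45/44 = -179*I*sqrt(11)/22 + 45/44 = 45/44 - 179*I*sqrt(11)/22 ≈ 1.0227 - 26.985*I)
209*35 + P = 209*35 + (45/44 - 179*I*sqrt(11)/22) = 7315 + (45/44 - 179*I*sqrt(11)/22) = 321905/44 - 179*I*sqrt(11)/22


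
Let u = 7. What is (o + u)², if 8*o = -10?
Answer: 529/16 ≈ 33.063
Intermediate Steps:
o = -5/4 (o = (⅛)*(-10) = -5/4 ≈ -1.2500)
(o + u)² = (-5/4 + 7)² = (23/4)² = 529/16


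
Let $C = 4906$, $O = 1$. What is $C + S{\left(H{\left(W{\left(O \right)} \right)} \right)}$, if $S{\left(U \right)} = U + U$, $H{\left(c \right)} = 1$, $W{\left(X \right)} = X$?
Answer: $4908$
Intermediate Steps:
$S{\left(U \right)} = 2 U$
$C + S{\left(H{\left(W{\left(O \right)} \right)} \right)} = 4906 + 2 \cdot 1 = 4906 + 2 = 4908$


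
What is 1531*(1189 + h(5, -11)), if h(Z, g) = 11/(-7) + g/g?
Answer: 12736389/7 ≈ 1.8195e+6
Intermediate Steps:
h(Z, g) = -4/7 (h(Z, g) = 11*(-1/7) + 1 = -11/7 + 1 = -4/7)
1531*(1189 + h(5, -11)) = 1531*(1189 - 4/7) = 1531*(8319/7) = 12736389/7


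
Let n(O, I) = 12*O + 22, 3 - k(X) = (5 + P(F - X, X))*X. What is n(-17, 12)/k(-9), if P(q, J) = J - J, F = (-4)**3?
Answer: -91/24 ≈ -3.7917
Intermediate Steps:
F = -64
P(q, J) = 0
k(X) = 3 - 5*X (k(X) = 3 - (5 + 0)*X = 3 - 5*X)
n(O, I) = 22 + 12*O
n(-17, 12)/k(-9) = (22 + 12*(-17))/(3 - 5*(-9)) = (22 - 204)/(3 + 45) = -182/48 = -182*1/48 = -91/24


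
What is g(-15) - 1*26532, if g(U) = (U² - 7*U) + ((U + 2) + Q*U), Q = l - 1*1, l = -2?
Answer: -26170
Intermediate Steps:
Q = -3 (Q = -2 - 1*1 = -2 - 1 = -3)
g(U) = 2 + U² - 9*U (g(U) = (U² - 7*U) + ((U + 2) - 3*U) = (U² - 7*U) + ((2 + U) - 3*U) = (U² - 7*U) + (2 - 2*U) = 2 + U² - 9*U)
g(-15) - 1*26532 = (2 + (-15)² - 9*(-15)) - 1*26532 = (2 + 225 + 135) - 26532 = 362 - 26532 = -26170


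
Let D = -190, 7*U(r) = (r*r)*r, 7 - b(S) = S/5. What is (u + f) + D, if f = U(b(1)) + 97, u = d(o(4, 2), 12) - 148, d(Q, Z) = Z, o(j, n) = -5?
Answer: -161071/875 ≈ -184.08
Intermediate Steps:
b(S) = 7 - S/5
U(r) = r³/7 (U(r) = ((r*r)*r)/7 = (r²*r)/7 = r³/7)
u = -136 (u = 12 - 148 = -136)
f = 124179/875 (f = (7 - ⅕*1)³/7 + 97 = (7 - ⅕)³/7 + 97 = (34/5)³/7 + 97 = (⅐)*(39304/125) + 97 = 39304/875 + 97 = 124179/875 ≈ 141.92)
(u + f) + D = (-136 + 124179/875) - 190 = 5179/875 - 190 = -161071/875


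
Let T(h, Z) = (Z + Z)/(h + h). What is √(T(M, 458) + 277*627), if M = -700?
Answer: √851023894/70 ≈ 416.75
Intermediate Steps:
T(h, Z) = Z/h (T(h, Z) = (2*Z)/((2*h)) = (2*Z)*(1/(2*h)) = Z/h)
√(T(M, 458) + 277*627) = √(458/(-700) + 277*627) = √(458*(-1/700) + 173679) = √(-229/350 + 173679) = √(60787421/350) = √851023894/70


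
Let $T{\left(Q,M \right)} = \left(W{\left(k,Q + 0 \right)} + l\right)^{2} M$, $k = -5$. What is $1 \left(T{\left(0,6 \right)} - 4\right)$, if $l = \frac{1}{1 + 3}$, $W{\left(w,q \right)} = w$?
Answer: $\frac{1051}{8} \approx 131.38$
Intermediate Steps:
$l = \frac{1}{4} \approx 0.25$
$T{\left(Q,M \right)} = \frac{361 M}{16}$ ($T{\left(Q,M \right)} = \left(-5 + \frac{1}{4}\right)^{2} M = \left(- \frac{19}{4}\right)^{2} M = \frac{361 M}{16}$)
$1 \left(T{\left(0,6 \right)} - 4\right) = 1 \left(\frac{361}{16} \cdot 6 - 4\right) = 1 \left(\frac{1083}{8} - 4\right) = 1 \cdot \frac{1051}{8} = \frac{1051}{8}$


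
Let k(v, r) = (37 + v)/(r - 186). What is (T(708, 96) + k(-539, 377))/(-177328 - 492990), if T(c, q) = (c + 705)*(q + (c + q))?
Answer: -121447099/64015369 ≈ -1.8972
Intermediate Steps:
T(c, q) = (705 + c)*(c + 2*q)
k(v, r) = (37 + v)/(-186 + r)
(T(708, 96) + k(-539, 377))/(-177328 - 492990) = ((708² + 705*708 + 1410*96 + 2*708*96) + (37 - 539)/(-186 + 377))/(-177328 - 492990) = ((501264 + 499140 + 135360 + 135936) - 502/191)/(-670318) = (1271700 + (1/191)*(-502))*(-1/670318) = (1271700 - 502/191)*(-1/670318) = (242894198/191)*(-1/670318) = -121447099/64015369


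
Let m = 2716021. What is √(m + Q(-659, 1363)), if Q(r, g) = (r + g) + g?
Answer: 2*√679522 ≈ 1648.7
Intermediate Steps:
Q(r, g) = r + 2*g (Q(r, g) = (g + r) + g = r + 2*g)
√(m + Q(-659, 1363)) = √(2716021 + (-659 + 2*1363)) = √(2716021 + (-659 + 2726)) = √(2716021 + 2067) = √2718088 = 2*√679522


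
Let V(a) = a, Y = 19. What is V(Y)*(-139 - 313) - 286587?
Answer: -295175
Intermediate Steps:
V(Y)*(-139 - 313) - 286587 = 19*(-139 - 313) - 286587 = 19*(-452) - 286587 = -8588 - 286587 = -295175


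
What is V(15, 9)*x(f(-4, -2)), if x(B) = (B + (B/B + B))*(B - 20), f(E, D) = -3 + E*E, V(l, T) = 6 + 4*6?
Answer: -5670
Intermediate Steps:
V(l, T) = 30 (V(l, T) = 6 + 24 = 30)
f(E, D) = -3 + E**2
x(B) = (1 + 2*B)*(-20 + B) (x(B) = (B + (1 + B))*(-20 + B) = (1 + 2*B)*(-20 + B))
V(15, 9)*x(f(-4, -2)) = 30*(-20 - 39*(-3 + (-4)**2) + 2*(-3 + (-4)**2)**2) = 30*(-20 - 39*(-3 + 16) + 2*(-3 + 16)**2) = 30*(-20 - 39*13 + 2*13**2) = 30*(-20 - 507 + 2*169) = 30*(-20 - 507 + 338) = 30*(-189) = -5670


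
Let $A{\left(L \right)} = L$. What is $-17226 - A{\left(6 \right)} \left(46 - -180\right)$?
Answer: $-18582$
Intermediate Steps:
$-17226 - A{\left(6 \right)} \left(46 - -180\right) = -17226 - 6 \left(46 - -180\right) = -17226 - 6 \left(46 + 180\right) = -17226 - 6 \cdot 226 = -17226 - 1356 = -18582$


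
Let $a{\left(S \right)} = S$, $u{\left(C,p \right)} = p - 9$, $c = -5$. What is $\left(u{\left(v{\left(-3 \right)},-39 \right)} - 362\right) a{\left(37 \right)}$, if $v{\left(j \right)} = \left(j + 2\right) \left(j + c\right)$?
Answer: $-15170$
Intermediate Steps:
$v{\left(j \right)} = \left(-5 + j\right) \left(2 + j\right)$ ($v{\left(j \right)} = \left(j + 2\right) \left(j - 5\right) = \left(2 + j\right) \left(-5 + j\right) = \left(-5 + j\right) \left(2 + j\right)$)
$u{\left(C,p \right)} = -9 + p$ ($u{\left(C,p \right)} = p - 9 = -9 + p$)
$\left(u{\left(v{\left(-3 \right)},-39 \right)} - 362\right) a{\left(37 \right)} = \left(\left(-9 - 39\right) - 362\right) 37 = \left(-48 - 362\right) 37 = \left(-410\right) 37 = -15170$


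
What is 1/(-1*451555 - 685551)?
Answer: -1/1137106 ≈ -8.7942e-7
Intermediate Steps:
1/(-1*451555 - 685551) = 1/(-451555 - 685551) = 1/(-1137106) = -1/1137106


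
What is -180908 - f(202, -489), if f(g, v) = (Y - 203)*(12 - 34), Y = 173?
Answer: -181568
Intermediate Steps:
f(g, v) = 660 (f(g, v) = (173 - 203)*(12 - 34) = -30*(-22) = 660)
-180908 - f(202, -489) = -180908 - 1*660 = -180908 - 660 = -181568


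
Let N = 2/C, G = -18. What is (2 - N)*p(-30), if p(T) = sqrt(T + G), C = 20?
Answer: 38*I*sqrt(3)/5 ≈ 13.164*I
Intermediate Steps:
N = 1/10 (N = 2/20 = 2*(1/20) = 1/10 ≈ 0.10000)
p(T) = sqrt(-18 + T) (p(T) = sqrt(T - 18) = sqrt(-18 + T))
(2 - N)*p(-30) = (2 - 1*1/10)*sqrt(-18 - 30) = (2 - 1/10)*sqrt(-48) = 19*(4*I*sqrt(3))/10 = 38*I*sqrt(3)/5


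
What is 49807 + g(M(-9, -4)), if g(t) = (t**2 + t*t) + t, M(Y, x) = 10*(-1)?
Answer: 49997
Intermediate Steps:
M(Y, x) = -10
g(t) = t + 2*t**2 (g(t) = (t**2 + t**2) + t = 2*t**2 + t = t + 2*t**2)
49807 + g(M(-9, -4)) = 49807 - 10*(1 + 2*(-10)) = 49807 - 10*(1 - 20) = 49807 - 10*(-19) = 49807 + 190 = 49997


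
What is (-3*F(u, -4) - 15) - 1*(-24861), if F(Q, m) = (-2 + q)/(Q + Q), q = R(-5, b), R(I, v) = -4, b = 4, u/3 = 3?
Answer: 24847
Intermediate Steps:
u = 9 (u = 3*3 = 9)
q = -4
F(Q, m) = -3/Q (F(Q, m) = (-2 - 4)/(Q + Q) = -6*1/(2*Q) = -3/Q)
(-3*F(u, -4) - 15) - 1*(-24861) = (-(-9)/9 - 15) - 1*(-24861) = (-(-9)/9 - 15) + 24861 = (-3*(-1/3) - 15) + 24861 = (1 - 15) + 24861 = -14 + 24861 = 24847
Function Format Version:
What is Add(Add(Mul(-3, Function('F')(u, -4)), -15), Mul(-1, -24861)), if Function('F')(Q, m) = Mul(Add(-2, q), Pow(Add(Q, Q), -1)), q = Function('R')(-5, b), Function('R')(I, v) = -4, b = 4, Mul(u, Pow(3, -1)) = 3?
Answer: 24847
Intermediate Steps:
u = 9 (u = Mul(3, 3) = 9)
q = -4
Function('F')(Q, m) = Mul(-3, Pow(Q, -1)) (Function('F')(Q, m) = Mul(Add(-2, -4), Pow(Add(Q, Q), -1)) = Mul(-6, Pow(Mul(2, Q), -1)) = Mul(-6, Mul(Rational(1, 2), Pow(Q, -1))) = Mul(-3, Pow(Q, -1)))
Add(Add(Mul(-3, Function('F')(u, -4)), -15), Mul(-1, -24861)) = Add(Add(Mul(-3, Mul(-3, Pow(9, -1))), -15), Mul(-1, -24861)) = Add(Add(Mul(-3, Mul(-3, Rational(1, 9))), -15), 24861) = Add(Add(Mul(-3, Rational(-1, 3)), -15), 24861) = Add(Add(1, -15), 24861) = Add(-14, 24861) = 24847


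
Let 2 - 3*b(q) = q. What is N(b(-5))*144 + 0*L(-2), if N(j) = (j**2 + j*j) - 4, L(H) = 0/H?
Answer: 992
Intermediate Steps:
L(H) = 0
b(q) = 2/3 - q/3
N(j) = -4 + 2*j**2 (N(j) = (j**2 + j**2) - 4 = 2*j**2 - 4 = -4 + 2*j**2)
N(b(-5))*144 + 0*L(-2) = (-4 + 2*(2/3 - 1/3*(-5))**2)*144 + 0*0 = (-4 + 2*(2/3 + 5/3)**2)*144 + 0 = (-4 + 2*(7/3)**2)*144 + 0 = (-4 + 2*(49/9))*144 + 0 = (-4 + 98/9)*144 + 0 = (62/9)*144 + 0 = 992 + 0 = 992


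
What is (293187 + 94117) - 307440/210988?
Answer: 20429047228/52747 ≈ 3.8730e+5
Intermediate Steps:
(293187 + 94117) - 307440/210988 = 387304 - 307440*1/210988 = 387304 - 76860/52747 = 20429047228/52747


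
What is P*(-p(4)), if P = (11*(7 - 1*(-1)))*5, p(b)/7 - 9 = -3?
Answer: -18480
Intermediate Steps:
p(b) = 42 (p(b) = 63 + 7*(-3) = 63 - 21 = 42)
P = 440 (P = (11*(7 + 1))*5 = (11*8)*5 = 88*5 = 440)
P*(-p(4)) = 440*(-1*42) = 440*(-42) = -18480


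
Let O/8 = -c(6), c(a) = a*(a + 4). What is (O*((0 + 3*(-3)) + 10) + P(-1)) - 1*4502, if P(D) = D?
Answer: -4983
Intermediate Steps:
c(a) = a*(4 + a)
O = -480 (O = 8*(-6*(4 + 6)) = 8*(-6*10) = 8*(-1*60) = 8*(-60) = -480)
(O*((0 + 3*(-3)) + 10) + P(-1)) - 1*4502 = (-480*((0 + 3*(-3)) + 10) - 1) - 1*4502 = (-480*((0 - 9) + 10) - 1) - 4502 = (-480*(-9 + 10) - 1) - 4502 = (-480*1 - 1) - 4502 = (-480 - 1) - 4502 = -481 - 4502 = -4983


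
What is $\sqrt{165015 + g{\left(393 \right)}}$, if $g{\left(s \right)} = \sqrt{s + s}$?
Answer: $\sqrt{165015 + \sqrt{786}} \approx 406.25$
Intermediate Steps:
$g{\left(s \right)} = \sqrt{2} \sqrt{s}$ ($g{\left(s \right)} = \sqrt{2 s} = \sqrt{2} \sqrt{s}$)
$\sqrt{165015 + g{\left(393 \right)}} = \sqrt{165015 + \sqrt{2} \sqrt{393}} = \sqrt{165015 + \sqrt{786}}$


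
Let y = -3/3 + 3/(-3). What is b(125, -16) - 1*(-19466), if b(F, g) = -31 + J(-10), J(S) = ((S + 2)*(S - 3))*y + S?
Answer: 19217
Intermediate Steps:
y = -2 (y = -3*1/3 + 3*(-1/3) = -1 - 1 = -2)
J(S) = S - 2*(-3 + S)*(2 + S) (J(S) = ((S + 2)*(S - 3))*(-2) + S = ((2 + S)*(-3 + S))*(-2) + S = ((-3 + S)*(2 + S))*(-2) + S = -2*(-3 + S)*(2 + S) + S = S - 2*(-3 + S)*(2 + S))
b(F, g) = -249 (b(F, g) = -31 + (12 - 2*(-10)**2 + 3*(-10)) = -31 + (12 - 2*100 - 30) = -31 + (12 - 200 - 30) = -31 - 218 = -249)
b(125, -16) - 1*(-19466) = -249 - 1*(-19466) = -249 + 19466 = 19217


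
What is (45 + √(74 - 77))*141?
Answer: 6345 + 141*I*√3 ≈ 6345.0 + 244.22*I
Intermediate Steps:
(45 + √(74 - 77))*141 = (45 + √(-3))*141 = (45 + I*√3)*141 = 6345 + 141*I*√3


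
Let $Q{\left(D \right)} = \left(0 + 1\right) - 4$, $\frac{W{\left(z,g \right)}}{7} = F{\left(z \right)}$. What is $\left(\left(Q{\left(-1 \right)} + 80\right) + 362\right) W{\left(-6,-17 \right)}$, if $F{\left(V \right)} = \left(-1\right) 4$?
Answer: $-12292$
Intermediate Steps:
$F{\left(V \right)} = -4$
$W{\left(z,g \right)} = -28$ ($W{\left(z,g \right)} = 7 \left(-4\right) = -28$)
$Q{\left(D \right)} = -3$ ($Q{\left(D \right)} = 1 - 4 = -3$)
$\left(\left(Q{\left(-1 \right)} + 80\right) + 362\right) W{\left(-6,-17 \right)} = \left(\left(-3 + 80\right) + 362\right) \left(-28\right) = \left(77 + 362\right) \left(-28\right) = 439 \left(-28\right) = -12292$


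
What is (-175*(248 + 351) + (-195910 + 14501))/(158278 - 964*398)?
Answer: 11009/8669 ≈ 1.2699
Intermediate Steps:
(-175*(248 + 351) + (-195910 + 14501))/(158278 - 964*398) = (-175*599 - 181409)/(158278 - 383672) = (-104825 - 181409)/(-225394) = -286234*(-1/225394) = 11009/8669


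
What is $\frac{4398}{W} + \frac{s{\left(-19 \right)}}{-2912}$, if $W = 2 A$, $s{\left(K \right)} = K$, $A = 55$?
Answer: $\frac{6404533}{160160} \approx 39.988$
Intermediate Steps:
$W = 110$ ($W = 2 \cdot 55 = 110$)
$\frac{4398}{W} + \frac{s{\left(-19 \right)}}{-2912} = \frac{4398}{110} - \frac{19}{-2912} = 4398 \cdot \frac{1}{110} - - \frac{19}{2912} = \frac{2199}{55} + \frac{19}{2912} = \frac{6404533}{160160}$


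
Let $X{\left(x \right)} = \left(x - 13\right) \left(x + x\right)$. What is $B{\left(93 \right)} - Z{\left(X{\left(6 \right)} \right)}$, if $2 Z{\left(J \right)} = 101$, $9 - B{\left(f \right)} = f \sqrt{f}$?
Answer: $- \frac{83}{2} - 93 \sqrt{93} \approx -938.36$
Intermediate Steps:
$X{\left(x \right)} = 2 x \left(-13 + x\right)$ ($X{\left(x \right)} = \left(-13 + x\right) 2 x = 2 x \left(-13 + x\right)$)
$B{\left(f \right)} = 9 - f^{\frac{3}{2}}$ ($B{\left(f \right)} = 9 - f \sqrt{f} = 9 - f^{\frac{3}{2}}$)
$Z{\left(J \right)} = \frac{101}{2}$ ($Z{\left(J \right)} = \frac{1}{2} \cdot 101 = \frac{101}{2}$)
$B{\left(93 \right)} - Z{\left(X{\left(6 \right)} \right)} = \left(9 - 93^{\frac{3}{2}}\right) - \frac{101}{2} = \left(9 - 93 \sqrt{93}\right) - \frac{101}{2} = - \frac{83}{2} - 93 \sqrt{93}$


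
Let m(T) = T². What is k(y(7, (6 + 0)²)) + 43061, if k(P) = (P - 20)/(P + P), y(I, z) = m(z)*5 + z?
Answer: 70147181/1629 ≈ 43062.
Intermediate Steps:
y(I, z) = z + 5*z² (y(I, z) = z²*5 + z = 5*z² + z = z + 5*z²)
k(P) = (-20 + P)/(2*P) (k(P) = (-20 + P)/((2*P)) = (-20 + P)*(1/(2*P)) = (-20 + P)/(2*P))
k(y(7, (6 + 0)²)) + 43061 = (-20 + (6 + 0)²*(1 + 5*(6 + 0)²))/(2*(((6 + 0)²*(1 + 5*(6 + 0)²)))) + 43061 = (-20 + 6²*(1 + 5*6²))/(2*((6²*(1 + 5*6²)))) + 43061 = (-20 + 36*(1 + 5*36))/(2*((36*(1 + 5*36)))) + 43061 = (-20 + 36*(1 + 180))/(2*((36*(1 + 180)))) + 43061 = (-20 + 36*181)/(2*((36*181))) + 43061 = (½)*(-20 + 6516)/6516 + 43061 = (½)*(1/6516)*6496 + 43061 = 812/1629 + 43061 = 70147181/1629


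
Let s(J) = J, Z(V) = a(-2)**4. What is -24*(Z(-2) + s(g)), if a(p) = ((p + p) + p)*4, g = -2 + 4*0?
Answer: -7962576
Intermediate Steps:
g = -2 (g = -2 + 0 = -2)
a(p) = 12*p (a(p) = (2*p + p)*4 = (3*p)*4 = 12*p)
Z(V) = 331776 (Z(V) = (12*(-2))**4 = (-24)**4 = 331776)
-24*(Z(-2) + s(g)) = -24*(331776 - 2) = -24*331774 = -7962576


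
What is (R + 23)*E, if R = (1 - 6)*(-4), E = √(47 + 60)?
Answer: 43*√107 ≈ 444.80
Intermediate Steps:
E = √107 ≈ 10.344
R = 20 (R = -5*(-4) = 20)
(R + 23)*E = (20 + 23)*√107 = 43*√107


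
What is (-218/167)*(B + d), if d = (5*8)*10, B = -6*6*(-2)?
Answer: -102896/167 ≈ -616.14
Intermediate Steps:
B = 72 (B = -36*(-2) = 72)
d = 400 (d = 40*10 = 400)
(-218/167)*(B + d) = (-218/167)*(72 + 400) = -218*1/167*472 = -218/167*472 = -102896/167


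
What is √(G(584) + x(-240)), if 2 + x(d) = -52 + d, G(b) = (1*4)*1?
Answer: I*√290 ≈ 17.029*I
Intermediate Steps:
G(b) = 4 (G(b) = 4*1 = 4)
x(d) = -54 + d (x(d) = -2 + (-52 + d) = -54 + d)
√(G(584) + x(-240)) = √(4 + (-54 - 240)) = √(4 - 294) = √(-290) = I*√290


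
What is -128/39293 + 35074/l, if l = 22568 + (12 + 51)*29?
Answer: 1375040122/958552735 ≈ 1.4345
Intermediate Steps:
l = 24395 (l = 22568 + 63*29 = 22568 + 1827 = 24395)
-128/39293 + 35074/l = -128/39293 + 35074/24395 = 1375040122/958552735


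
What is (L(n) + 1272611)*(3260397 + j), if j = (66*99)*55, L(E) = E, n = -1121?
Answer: 4602497542830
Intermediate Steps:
j = 359370 (j = 6534*55 = 359370)
(L(n) + 1272611)*(3260397 + j) = (-1121 + 1272611)*(3260397 + 359370) = 1271490*3619767 = 4602497542830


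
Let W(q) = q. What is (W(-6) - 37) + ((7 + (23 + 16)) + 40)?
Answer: 43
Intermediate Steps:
(W(-6) - 37) + ((7 + (23 + 16)) + 40) = (-6 - 37) + ((7 + (23 + 16)) + 40) = -43 + ((7 + 39) + 40) = -43 + (46 + 40) = -43 + 86 = 43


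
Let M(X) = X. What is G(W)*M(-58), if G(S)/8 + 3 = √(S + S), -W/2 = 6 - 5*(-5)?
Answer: 1392 - 928*I*√31 ≈ 1392.0 - 5166.9*I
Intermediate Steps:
W = -62 (W = -2*(6 - 5*(-5)) = -2*(6 + 25) = -2*31 = -62)
G(S) = -24 + 8*√2*√S (G(S) = -24 + 8*√(S + S) = -24 + 8*√(2*S) = -24 + 8*(√2*√S) = -24 + 8*√2*√S)
G(W)*M(-58) = (-24 + 8*√2*√(-62))*(-58) = (-24 + 8*√2*(I*√62))*(-58) = (-24 + 16*I*√31)*(-58) = 1392 - 928*I*√31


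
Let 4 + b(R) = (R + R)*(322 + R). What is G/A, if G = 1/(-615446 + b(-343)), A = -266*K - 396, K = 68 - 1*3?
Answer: 1/10630064184 ≈ 9.4073e-11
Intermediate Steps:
K = 65 (K = 68 - 3 = 65)
A = -17686 (A = -266*65 - 396 = -17290 - 396 = -17686)
b(R) = -4 + 2*R*(322 + R) (b(R) = -4 + (R + R)*(322 + R) = -4 + (2*R)*(322 + R) = -4 + 2*R*(322 + R))
G = -1/601044 (G = 1/(-615446 + (-4 + 2*(-343)² + 644*(-343))) = 1/(-615446 + (-4 + 2*117649 - 220892)) = 1/(-615446 + (-4 + 235298 - 220892)) = 1/(-615446 + 14402) = 1/(-601044) = -1/601044 ≈ -1.6638e-6)
G/A = -1/601044/(-17686) = -1/601044*(-1/17686) = 1/10630064184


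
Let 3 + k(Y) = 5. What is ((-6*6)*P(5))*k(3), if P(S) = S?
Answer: -360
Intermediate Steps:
k(Y) = 2 (k(Y) = -3 + 5 = 2)
((-6*6)*P(5))*k(3) = (-6*6*5)*2 = -36*5*2 = -180*2 = -360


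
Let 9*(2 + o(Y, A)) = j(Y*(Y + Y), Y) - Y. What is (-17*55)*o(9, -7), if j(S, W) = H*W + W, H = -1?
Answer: 2805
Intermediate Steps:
j(S, W) = 0 (j(S, W) = -W + W = 0)
o(Y, A) = -2 - Y/9 (o(Y, A) = -2 + (0 - Y)/9 = -2 + (-Y)/9 = -2 - Y/9)
(-17*55)*o(9, -7) = (-17*55)*(-2 - ⅑*9) = -935*(-2 - 1) = -935*(-3) = 2805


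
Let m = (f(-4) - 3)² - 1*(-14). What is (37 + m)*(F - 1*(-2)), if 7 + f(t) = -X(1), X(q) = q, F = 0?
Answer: 344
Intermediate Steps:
f(t) = -8 (f(t) = -7 - 1*1 = -7 - 1 = -8)
m = 135 (m = (-8 - 3)² - 1*(-14) = (-11)² + 14 = 121 + 14 = 135)
(37 + m)*(F - 1*(-2)) = (37 + 135)*(0 - 1*(-2)) = 172*(0 + 2) = 172*2 = 344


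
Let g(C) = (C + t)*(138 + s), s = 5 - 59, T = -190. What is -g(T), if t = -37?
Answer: 19068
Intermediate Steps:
s = -54
g(C) = -3108 + 84*C (g(C) = (C - 37)*(138 - 54) = (-37 + C)*84 = -3108 + 84*C)
-g(T) = -(-3108 + 84*(-190)) = -(-3108 - 15960) = -1*(-19068) = 19068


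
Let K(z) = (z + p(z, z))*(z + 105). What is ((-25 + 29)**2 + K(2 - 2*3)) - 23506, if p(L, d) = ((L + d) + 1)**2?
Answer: -18945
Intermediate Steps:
p(L, d) = (1 + L + d)**2
K(z) = (105 + z)*(z + (1 + 2*z)**2) (K(z) = (z + (1 + z + z)**2)*(z + 105) = (z + (1 + 2*z)**2)*(105 + z) = (105 + z)*(z + (1 + 2*z)**2))
((-25 + 29)**2 + K(2 - 2*3)) - 23506 = ((-25 + 29)**2 + (105 + 4*(2 - 2*3)**3 + 425*(2 - 2*3)**2 + 526*(2 - 2*3))) - 23506 = (4**2 + (105 + 4*(2 - 6)**3 + 425*(2 - 6)**2 + 526*(2 - 6))) - 23506 = (16 + (105 + 4*(-4)**3 + 425*(-4)**2 + 526*(-4))) - 23506 = (16 + (105 + 4*(-64) + 425*16 - 2104)) - 23506 = (16 + (105 - 256 + 6800 - 2104)) - 23506 = (16 + 4545) - 23506 = 4561 - 23506 = -18945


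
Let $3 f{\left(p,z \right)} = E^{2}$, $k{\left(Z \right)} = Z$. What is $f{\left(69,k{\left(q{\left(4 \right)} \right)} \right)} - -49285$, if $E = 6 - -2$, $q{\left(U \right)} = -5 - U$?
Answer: $\frac{147919}{3} \approx 49306.0$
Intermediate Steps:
$E = 8$ ($E = 6 + 2 = 8$)
$f{\left(p,z \right)} = \frac{64}{3}$ ($f{\left(p,z \right)} = \frac{8^{2}}{3} = \frac{1}{3} \cdot 64 = \frac{64}{3}$)
$f{\left(69,k{\left(q{\left(4 \right)} \right)} \right)} - -49285 = \frac{64}{3} - -49285 = \frac{64}{3} + 49285 = \frac{147919}{3}$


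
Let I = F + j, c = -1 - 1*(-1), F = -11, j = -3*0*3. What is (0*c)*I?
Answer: 0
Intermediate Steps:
j = 0 (j = 0*3 = 0)
c = 0 (c = -1 + 1 = 0)
I = -11 (I = -11 + 0 = -11)
(0*c)*I = (0*0)*(-11) = 0*(-11) = 0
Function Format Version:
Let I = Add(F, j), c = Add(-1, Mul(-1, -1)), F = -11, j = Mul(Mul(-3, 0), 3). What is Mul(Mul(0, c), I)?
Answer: 0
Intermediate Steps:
j = 0 (j = Mul(0, 3) = 0)
c = 0 (c = Add(-1, 1) = 0)
I = -11 (I = Add(-11, 0) = -11)
Mul(Mul(0, c), I) = Mul(Mul(0, 0), -11) = Mul(0, -11) = 0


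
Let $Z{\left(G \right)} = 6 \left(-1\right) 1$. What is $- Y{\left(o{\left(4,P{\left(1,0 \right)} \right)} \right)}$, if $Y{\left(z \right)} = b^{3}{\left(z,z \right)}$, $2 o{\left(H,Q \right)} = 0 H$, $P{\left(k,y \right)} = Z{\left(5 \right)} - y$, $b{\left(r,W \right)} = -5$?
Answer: $125$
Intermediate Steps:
$Z{\left(G \right)} = -6$ ($Z{\left(G \right)} = \left(-6\right) 1 = -6$)
$P{\left(k,y \right)} = -6 - y$
$o{\left(H,Q \right)} = 0$ ($o{\left(H,Q \right)} = \frac{0 H}{2} = \frac{1}{2} \cdot 0 = 0$)
$Y{\left(z \right)} = -125$ ($Y{\left(z \right)} = \left(-5\right)^{3} = -125$)
$- Y{\left(o{\left(4,P{\left(1,0 \right)} \right)} \right)} = \left(-1\right) \left(-125\right) = 125$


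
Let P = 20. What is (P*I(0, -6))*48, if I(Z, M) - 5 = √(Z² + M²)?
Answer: 10560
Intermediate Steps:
I(Z, M) = 5 + √(M² + Z²) (I(Z, M) = 5 + √(Z² + M²) = 5 + √(M² + Z²))
(P*I(0, -6))*48 = (20*(5 + √((-6)² + 0²)))*48 = (20*(5 + √(36 + 0)))*48 = (20*(5 + √36))*48 = (20*(5 + 6))*48 = (20*11)*48 = 220*48 = 10560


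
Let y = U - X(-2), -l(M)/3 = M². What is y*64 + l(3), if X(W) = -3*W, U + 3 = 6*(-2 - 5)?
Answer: -3291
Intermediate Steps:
U = -45 (U = -3 + 6*(-2 - 5) = -3 + 6*(-7) = -3 - 42 = -45)
l(M) = -3*M²
y = -51 (y = -45 - (-3)*(-2) = -45 - 1*6 = -45 - 6 = -51)
y*64 + l(3) = -51*64 - 3*3² = -3264 - 3*9 = -3264 - 27 = -3291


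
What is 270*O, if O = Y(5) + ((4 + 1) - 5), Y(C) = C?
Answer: 1350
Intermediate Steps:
O = 5 (O = 5 + ((4 + 1) - 5) = 5 + (5 - 5) = 5 + 0 = 5)
270*O = 270*5 = 1350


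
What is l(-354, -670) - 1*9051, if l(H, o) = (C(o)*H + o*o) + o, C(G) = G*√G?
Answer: 439179 + 237180*I*√670 ≈ 4.3918e+5 + 6.1393e+6*I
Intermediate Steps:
C(G) = G^(3/2)
l(H, o) = o + o² + H*o^(3/2) (l(H, o) = (o^(3/2)*H + o*o) + o = (H*o^(3/2) + o²) + o = (o² + H*o^(3/2)) + o = o + o² + H*o^(3/2))
l(-354, -670) - 1*9051 = (-670 + (-670)² - (-237180)*I*√670) - 1*9051 = (-670 + 448900 - (-237180)*I*√670) - 9051 = (-670 + 448900 + 237180*I*√670) - 9051 = (448230 + 237180*I*√670) - 9051 = 439179 + 237180*I*√670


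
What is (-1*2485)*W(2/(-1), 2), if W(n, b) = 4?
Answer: -9940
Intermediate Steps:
(-1*2485)*W(2/(-1), 2) = -1*2485*4 = -2485*4 = -9940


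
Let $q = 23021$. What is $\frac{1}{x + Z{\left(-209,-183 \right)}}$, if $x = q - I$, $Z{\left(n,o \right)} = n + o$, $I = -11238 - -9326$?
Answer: $\frac{1}{24541} \approx 4.0748 \cdot 10^{-5}$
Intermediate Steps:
$I = -1912$ ($I = -11238 + 9326 = -1912$)
$x = 24933$ ($x = 23021 - -1912 = 23021 + 1912 = 24933$)
$\frac{1}{x + Z{\left(-209,-183 \right)}} = \frac{1}{24933 - 392} = \frac{1}{24541}$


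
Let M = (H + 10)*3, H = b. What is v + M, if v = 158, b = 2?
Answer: 194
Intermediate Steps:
H = 2
M = 36 (M = (2 + 10)*3 = 12*3 = 36)
v + M = 158 + 36 = 194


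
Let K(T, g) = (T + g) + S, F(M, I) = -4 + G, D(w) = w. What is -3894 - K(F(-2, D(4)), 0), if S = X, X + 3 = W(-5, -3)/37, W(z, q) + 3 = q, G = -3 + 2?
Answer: -143776/37 ≈ -3885.8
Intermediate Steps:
G = -1
W(z, q) = -3 + q
F(M, I) = -5 (F(M, I) = -4 - 1 = -5)
X = -117/37 (X = -3 + (-3 - 3)/37 = -3 - 6*1/37 = -3 - 6/37 = -117/37 ≈ -3.1622)
S = -117/37 ≈ -3.1622
K(T, g) = -117/37 + T + g (K(T, g) = (T + g) - 117/37 = -117/37 + T + g)
-3894 - K(F(-2, D(4)), 0) = -3894 - (-117/37 - 5 + 0) = -3894 - 1*(-302/37) = -3894 + 302/37 = -143776/37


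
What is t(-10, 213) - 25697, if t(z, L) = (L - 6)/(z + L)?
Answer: -5216284/203 ≈ -25696.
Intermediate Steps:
t(z, L) = (-6 + L)/(L + z)
t(-10, 213) - 25697 = (-6 + 213)/(213 - 10) - 25697 = 207/203 - 25697 = -5216284/203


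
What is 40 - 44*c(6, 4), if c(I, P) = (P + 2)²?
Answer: -1544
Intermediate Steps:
c(I, P) = (2 + P)²
40 - 44*c(6, 4) = 40 - 44*(2 + 4)² = 40 - 44*6² = 40 - 44*36 = 40 - 1584 = -1544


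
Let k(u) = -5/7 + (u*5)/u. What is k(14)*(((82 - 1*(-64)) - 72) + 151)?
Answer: 6750/7 ≈ 964.29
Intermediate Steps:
k(u) = 30/7 (k(u) = -5*⅐ + (5*u)/u = -5/7 + 5 = 30/7)
k(14)*(((82 - 1*(-64)) - 72) + 151) = 30*(((82 - 1*(-64)) - 72) + 151)/7 = 30*(((82 + 64) - 72) + 151)/7 = 30*((146 - 72) + 151)/7 = 30*(74 + 151)/7 = (30/7)*225 = 6750/7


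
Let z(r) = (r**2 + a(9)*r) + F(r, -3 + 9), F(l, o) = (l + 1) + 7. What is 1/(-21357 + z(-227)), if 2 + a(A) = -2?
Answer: 1/30861 ≈ 3.2403e-5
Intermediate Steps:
F(l, o) = 8 + l (F(l, o) = (1 + l) + 7 = 8 + l)
a(A) = -4 (a(A) = -2 - 2 = -4)
z(r) = 8 + r**2 - 3*r (z(r) = (r**2 - 4*r) + (8 + r) = 8 + r**2 - 3*r)
1/(-21357 + z(-227)) = 1/(-21357 + (8 + (-227)**2 - 3*(-227))) = 1/(-21357 + (8 + 51529 + 681)) = 1/(-21357 + 52218) = 1/30861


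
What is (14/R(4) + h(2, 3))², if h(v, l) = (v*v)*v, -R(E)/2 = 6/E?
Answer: 100/9 ≈ 11.111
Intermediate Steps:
R(E) = -12/E
h(v, l) = v³ (h(v, l) = v²*v = v³)
(14/R(4) + h(2, 3))² = (14/((-12/4)) + 2³)² = (14/((-12*¼)) + 8)² = (14/(-3) + 8)² = (14*(-⅓) + 8)² = (-14/3 + 8)² = (10/3)² = 100/9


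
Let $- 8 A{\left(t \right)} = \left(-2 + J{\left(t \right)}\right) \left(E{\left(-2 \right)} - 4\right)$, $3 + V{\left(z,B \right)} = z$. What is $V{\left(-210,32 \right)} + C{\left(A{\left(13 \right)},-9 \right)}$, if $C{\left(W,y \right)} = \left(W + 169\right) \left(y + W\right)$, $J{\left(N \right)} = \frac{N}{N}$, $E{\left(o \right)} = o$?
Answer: $- \frac{29655}{16} \approx -1853.4$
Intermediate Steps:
$V{\left(z,B \right)} = -3 + z$
$J{\left(N \right)} = 1$
$A{\left(t \right)} = - \frac{3}{4}$ ($A{\left(t \right)} = - \frac{\left(-2 + 1\right) \left(-2 - 4\right)}{8} = - \frac{\left(-1\right) \left(-6\right)}{8} = \left(- \frac{1}{8}\right) 6 = - \frac{3}{4}$)
$C{\left(W,y \right)} = \left(169 + W\right) \left(W + y\right)$
$V{\left(-210,32 \right)} + C{\left(A{\left(13 \right)},-9 \right)} = \left(-3 - 210\right) + \left(\left(- \frac{3}{4}\right)^{2} + 169 \left(- \frac{3}{4}\right) + 169 \left(-9\right) - - \frac{27}{4}\right) = -213 + \left(\frac{9}{16} - \frac{507}{4} - 1521 + \frac{27}{4}\right) = -213 - \frac{26247}{16} = - \frac{29655}{16}$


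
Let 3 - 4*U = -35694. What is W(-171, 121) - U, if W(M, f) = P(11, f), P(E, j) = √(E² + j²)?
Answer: -35697/4 + 11*√122 ≈ -8802.8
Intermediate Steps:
U = 35697/4 (U = ¾ - ¼*(-35694) = ¾ + 17847/2 = 35697/4 ≈ 8924.3)
W(M, f) = √(121 + f²) (W(M, f) = √(11² + f²) = √(121 + f²))
W(-171, 121) - U = √(121 + 121²) - 1*35697/4 = √(121 + 14641) - 35697/4 = √14762 - 35697/4 = 11*√122 - 35697/4 = -35697/4 + 11*√122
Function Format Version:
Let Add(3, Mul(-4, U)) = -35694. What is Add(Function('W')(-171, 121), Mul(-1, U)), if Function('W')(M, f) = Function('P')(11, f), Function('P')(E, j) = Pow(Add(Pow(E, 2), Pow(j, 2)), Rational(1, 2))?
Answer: Add(Rational(-35697, 4), Mul(11, Pow(122, Rational(1, 2)))) ≈ -8802.8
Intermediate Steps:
U = Rational(35697, 4) (U = Add(Rational(3, 4), Mul(Rational(-1, 4), -35694)) = Add(Rational(3, 4), Rational(17847, 2)) = Rational(35697, 4) ≈ 8924.3)
Function('W')(M, f) = Pow(Add(121, Pow(f, 2)), Rational(1, 2)) (Function('W')(M, f) = Pow(Add(Pow(11, 2), Pow(f, 2)), Rational(1, 2)) = Pow(Add(121, Pow(f, 2)), Rational(1, 2)))
Add(Function('W')(-171, 121), Mul(-1, U)) = Add(Pow(Add(121, Pow(121, 2)), Rational(1, 2)), Mul(-1, Rational(35697, 4))) = Add(Pow(Add(121, 14641), Rational(1, 2)), Rational(-35697, 4)) = Add(Pow(14762, Rational(1, 2)), Rational(-35697, 4)) = Add(Mul(11, Pow(122, Rational(1, 2))), Rational(-35697, 4)) = Add(Rational(-35697, 4), Mul(11, Pow(122, Rational(1, 2))))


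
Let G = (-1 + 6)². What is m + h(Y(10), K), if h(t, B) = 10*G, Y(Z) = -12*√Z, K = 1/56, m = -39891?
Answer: -39641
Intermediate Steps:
G = 25 (G = 5² = 25)
K = 1/56 ≈ 0.017857
h(t, B) = 250 (h(t, B) = 10*25 = 250)
m + h(Y(10), K) = -39891 + 250 = -39641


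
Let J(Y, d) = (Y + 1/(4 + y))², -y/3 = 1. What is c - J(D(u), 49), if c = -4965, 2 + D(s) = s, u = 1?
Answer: -4965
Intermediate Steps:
y = -3 (y = -3*1 = -3)
D(s) = -2 + s
J(Y, d) = (1 + Y)² (J(Y, d) = (Y + 1/(4 - 3))² = (Y + 1/1)² = (Y + 1)² = (1 + Y)²)
c - J(D(u), 49) = -4965 - (1 + (-2 + 1))² = -4965 - (1 - 1)² = -4965 - 1*0² = -4965 - 1*0 = -4965 + 0 = -4965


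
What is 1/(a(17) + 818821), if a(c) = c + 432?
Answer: 1/819270 ≈ 1.2206e-6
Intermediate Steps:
a(c) = 432 + c
1/(a(17) + 818821) = 1/((432 + 17) + 818821) = 1/(449 + 818821) = 1/819270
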